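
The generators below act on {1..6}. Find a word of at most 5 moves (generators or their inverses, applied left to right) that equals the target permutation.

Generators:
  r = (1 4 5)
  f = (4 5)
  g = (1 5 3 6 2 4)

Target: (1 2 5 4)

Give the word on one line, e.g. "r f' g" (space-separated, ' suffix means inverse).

g r' g' f'

  after g: (1 5 3 6 2 4)
  after r': (1 4 5 3 6 2)
  after g': (1 2 4)
  after f': (1 2 5 4)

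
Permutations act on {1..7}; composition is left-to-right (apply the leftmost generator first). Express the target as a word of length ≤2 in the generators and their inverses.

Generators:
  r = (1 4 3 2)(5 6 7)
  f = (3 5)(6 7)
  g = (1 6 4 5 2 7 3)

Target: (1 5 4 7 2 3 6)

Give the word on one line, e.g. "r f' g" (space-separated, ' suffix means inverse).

g' f

  after g': (1 3 7 2 5 4 6)
  after f: (1 5 4 7 2 3 6)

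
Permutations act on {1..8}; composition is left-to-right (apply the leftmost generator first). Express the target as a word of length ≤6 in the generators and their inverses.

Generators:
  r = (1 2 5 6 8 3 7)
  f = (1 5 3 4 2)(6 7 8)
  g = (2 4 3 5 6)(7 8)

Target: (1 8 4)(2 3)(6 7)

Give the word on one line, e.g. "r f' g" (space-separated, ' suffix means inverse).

  after r: (1 2 5 6 8 3 7)
  after g': (1 6 7)(2 3 8 4)
  after f: (1 7 5 3 6 8 2 4)
  after g: (1 8 4)(2 3)(6 7)

r g' f g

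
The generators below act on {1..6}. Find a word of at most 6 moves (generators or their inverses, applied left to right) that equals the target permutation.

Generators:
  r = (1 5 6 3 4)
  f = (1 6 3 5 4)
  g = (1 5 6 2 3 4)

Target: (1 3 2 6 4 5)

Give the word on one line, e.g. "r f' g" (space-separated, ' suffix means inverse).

f r g r'

  after f: (1 6 3 5 4)
  after r: (1 3 6 4 5)
  after g: (1 4 6)(2 3)
  after r': (1 3 2 6 4 5)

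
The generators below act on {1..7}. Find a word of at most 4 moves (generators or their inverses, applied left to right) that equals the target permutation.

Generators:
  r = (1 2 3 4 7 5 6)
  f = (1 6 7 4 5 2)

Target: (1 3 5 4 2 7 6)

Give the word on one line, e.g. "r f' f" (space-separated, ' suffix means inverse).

  after f': (1 2 5 4 7 6)
  after r: (1 3 4 5 7)(2 6)
  after f: (1 3 5 4 2 7 6)

f' r f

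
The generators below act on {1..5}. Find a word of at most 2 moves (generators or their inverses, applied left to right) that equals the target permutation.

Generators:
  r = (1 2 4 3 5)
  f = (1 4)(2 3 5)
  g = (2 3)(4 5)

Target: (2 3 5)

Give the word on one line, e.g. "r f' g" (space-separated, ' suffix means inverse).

f' f'

  after f': (1 4)(2 5 3)
  after f': (2 3 5)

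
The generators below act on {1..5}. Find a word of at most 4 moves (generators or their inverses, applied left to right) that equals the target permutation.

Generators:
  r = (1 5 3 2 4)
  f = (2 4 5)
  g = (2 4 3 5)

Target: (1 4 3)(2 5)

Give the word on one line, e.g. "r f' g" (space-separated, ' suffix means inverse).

f g r'

  after f: (2 4 5)
  after g: (2 3 5 4)
  after r': (1 4 3)(2 5)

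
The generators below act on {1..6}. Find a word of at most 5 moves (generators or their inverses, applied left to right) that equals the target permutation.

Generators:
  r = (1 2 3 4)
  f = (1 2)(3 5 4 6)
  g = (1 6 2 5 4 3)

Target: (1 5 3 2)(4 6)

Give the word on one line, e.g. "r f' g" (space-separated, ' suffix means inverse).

r' g r g'

  after r': (1 4 3 2)
  after g: (1 3 5 4)(2 6)
  after r: (1 4 2 6 3 5)
  after g': (1 5 3 2)(4 6)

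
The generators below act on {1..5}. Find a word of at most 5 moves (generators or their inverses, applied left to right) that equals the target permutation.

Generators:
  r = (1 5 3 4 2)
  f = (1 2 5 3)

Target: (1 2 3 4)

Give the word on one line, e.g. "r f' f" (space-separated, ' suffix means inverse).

r' f' r'

  after r': (1 2 4 3 5)
  after f': (2 4 5 3)
  after r': (1 2 3 4)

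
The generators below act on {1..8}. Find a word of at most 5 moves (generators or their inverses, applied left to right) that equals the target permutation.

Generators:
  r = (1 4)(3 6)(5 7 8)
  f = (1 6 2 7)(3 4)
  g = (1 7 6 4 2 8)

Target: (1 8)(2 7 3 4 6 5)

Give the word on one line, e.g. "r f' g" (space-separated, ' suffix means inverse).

  after g': (1 8 2 4 6 7)
  after r': (1 7 4 3 6 5 8 2)
  after f: (2 6 5 8 7 3)
  after g': (1 8)(2 7 3 4 6 5)

g' r' f g'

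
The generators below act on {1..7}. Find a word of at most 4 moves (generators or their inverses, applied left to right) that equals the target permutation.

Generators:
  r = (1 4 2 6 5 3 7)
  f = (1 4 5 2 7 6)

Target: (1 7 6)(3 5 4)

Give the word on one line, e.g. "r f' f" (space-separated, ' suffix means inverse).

r f r' f'

  after r: (1 4 2 6 5 3 7)
  after f: (1 5 3 6 2)(4 7)
  after r': (1 6 4 3 2 7)
  after f': (1 7 6)(3 5 4)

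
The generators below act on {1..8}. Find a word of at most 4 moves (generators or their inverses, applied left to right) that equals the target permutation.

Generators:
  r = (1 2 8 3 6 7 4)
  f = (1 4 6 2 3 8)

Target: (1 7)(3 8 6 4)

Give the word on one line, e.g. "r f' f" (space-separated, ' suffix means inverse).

  after r': (1 4 7 6 3 8 2)
  after r': (1 7 3 2 4 6 8)
  after f: (1 7 8 4 2 6)
  after f: (1 7)(3 8 6 4)

r' r' f f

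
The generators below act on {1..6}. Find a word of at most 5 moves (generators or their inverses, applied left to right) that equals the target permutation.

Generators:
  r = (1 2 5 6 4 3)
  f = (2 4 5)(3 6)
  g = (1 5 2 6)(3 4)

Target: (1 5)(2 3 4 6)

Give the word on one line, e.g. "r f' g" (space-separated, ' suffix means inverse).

  after f: (2 4 5)(3 6)
  after g: (1 5 6 4 2 3)
  after r': (1 2 4)
  after g': (1 5)(2 3 4 6)

f g r' g'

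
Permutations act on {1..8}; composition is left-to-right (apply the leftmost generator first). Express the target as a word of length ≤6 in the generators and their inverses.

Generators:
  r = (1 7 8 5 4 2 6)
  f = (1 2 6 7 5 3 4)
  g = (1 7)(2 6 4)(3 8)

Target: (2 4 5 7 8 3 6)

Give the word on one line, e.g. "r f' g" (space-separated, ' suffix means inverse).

  after r': (1 6 2 4 5 8 7)
  after g': (1 2 6 4 5 3 8)
  after f: (1 6)(2 7 5 4 3 8)
  after r': (1 2)(3 7 8 4)
  after f': (2 4 5 7 8 3 6)

r' g' f r' f'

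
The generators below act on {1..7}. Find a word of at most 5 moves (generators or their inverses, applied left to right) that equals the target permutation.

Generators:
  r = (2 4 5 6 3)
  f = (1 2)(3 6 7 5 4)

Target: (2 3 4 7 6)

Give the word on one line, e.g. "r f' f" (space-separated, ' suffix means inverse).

f' f' r'

  after f': (1 2)(3 4 5 7 6)
  after f': (3 5 6 4 7)
  after r': (2 3 4 7 6)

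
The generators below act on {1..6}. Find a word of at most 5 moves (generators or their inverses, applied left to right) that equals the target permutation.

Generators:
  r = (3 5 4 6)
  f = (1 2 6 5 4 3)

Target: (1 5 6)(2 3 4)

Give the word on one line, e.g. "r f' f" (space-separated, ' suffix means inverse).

f' r' r' f'

  after f': (1 3 4 5 6 2)
  after r': (1 6 2)(3 5 4)
  after r': (1 4 6 2)
  after f': (1 5 6)(2 3 4)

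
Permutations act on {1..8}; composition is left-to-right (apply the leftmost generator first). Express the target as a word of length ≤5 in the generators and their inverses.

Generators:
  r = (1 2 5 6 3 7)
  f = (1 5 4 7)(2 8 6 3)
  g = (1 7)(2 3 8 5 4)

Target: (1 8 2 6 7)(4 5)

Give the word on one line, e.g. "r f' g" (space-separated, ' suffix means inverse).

r r r f'

  after r: (1 2 5 6 3 7)
  after r: (1 5 3)(2 6 7)
  after r: (1 6)(2 3)(5 7)
  after f': (1 8 2 6 7)(4 5)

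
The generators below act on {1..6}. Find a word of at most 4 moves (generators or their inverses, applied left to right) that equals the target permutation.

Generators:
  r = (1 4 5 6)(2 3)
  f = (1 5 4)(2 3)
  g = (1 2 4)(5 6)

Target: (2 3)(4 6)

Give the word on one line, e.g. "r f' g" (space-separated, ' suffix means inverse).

f' r f'

  after f': (1 4 5)(2 3)
  after r: (1 5 4 6)
  after f': (2 3)(4 6)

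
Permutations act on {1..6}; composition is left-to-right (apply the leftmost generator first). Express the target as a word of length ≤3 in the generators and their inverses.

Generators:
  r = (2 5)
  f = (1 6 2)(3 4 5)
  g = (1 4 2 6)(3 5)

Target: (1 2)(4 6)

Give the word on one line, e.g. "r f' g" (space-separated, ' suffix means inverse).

g' g'

  after g': (1 6 2 4)(3 5)
  after g': (1 2)(4 6)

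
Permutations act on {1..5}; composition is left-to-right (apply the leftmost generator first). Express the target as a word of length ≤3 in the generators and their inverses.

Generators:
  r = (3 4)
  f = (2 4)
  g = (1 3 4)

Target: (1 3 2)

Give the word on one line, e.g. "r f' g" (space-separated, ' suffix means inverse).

f g f'

  after f: (2 4)
  after g: (1 3 4 2)
  after f': (1 3 2)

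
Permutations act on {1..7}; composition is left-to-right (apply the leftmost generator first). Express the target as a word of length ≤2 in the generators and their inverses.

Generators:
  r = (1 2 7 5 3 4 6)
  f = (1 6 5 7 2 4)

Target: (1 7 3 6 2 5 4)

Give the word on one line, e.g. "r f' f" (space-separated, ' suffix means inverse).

r r

  after r: (1 2 7 5 3 4 6)
  after r: (1 7 3 6 2 5 4)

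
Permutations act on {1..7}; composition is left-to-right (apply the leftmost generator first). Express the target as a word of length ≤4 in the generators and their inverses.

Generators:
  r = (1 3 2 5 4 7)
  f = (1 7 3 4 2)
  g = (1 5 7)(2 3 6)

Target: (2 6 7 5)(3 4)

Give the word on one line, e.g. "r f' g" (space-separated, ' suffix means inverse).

g g f'

  after g: (1 5 7)(2 3 6)
  after g: (1 7 5)(2 6 3)
  after f': (2 6 7 5)(3 4)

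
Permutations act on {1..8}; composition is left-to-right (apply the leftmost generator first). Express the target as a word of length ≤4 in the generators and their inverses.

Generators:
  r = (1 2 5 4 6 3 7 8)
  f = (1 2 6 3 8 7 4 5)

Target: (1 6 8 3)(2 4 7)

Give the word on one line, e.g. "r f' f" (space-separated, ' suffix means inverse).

r' f' f'

  after r': (1 8 7 3 6 4 5 2)
  after f': (1 3 2 5)(6 7)
  after f': (1 6 8 3)(2 4 7)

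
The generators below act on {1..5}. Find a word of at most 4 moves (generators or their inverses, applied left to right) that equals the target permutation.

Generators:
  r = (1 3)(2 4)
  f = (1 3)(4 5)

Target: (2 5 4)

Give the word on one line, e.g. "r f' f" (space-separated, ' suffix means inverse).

  after r: (1 3)(2 4)
  after f: (2 5 4)
  after r: (1 3)(2 5)
  after r: (2 5 4)

r f r r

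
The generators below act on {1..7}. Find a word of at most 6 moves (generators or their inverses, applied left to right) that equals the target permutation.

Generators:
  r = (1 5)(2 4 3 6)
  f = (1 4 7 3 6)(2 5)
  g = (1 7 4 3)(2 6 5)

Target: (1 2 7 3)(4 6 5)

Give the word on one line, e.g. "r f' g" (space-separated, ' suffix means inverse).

f r' f f

  after f: (1 4 7 3 6)(2 5)
  after r': (1 2)(4 7)(5 6)
  after f: (1 5)(2 4 3 6)
  after f: (1 2 7 3)(4 6 5)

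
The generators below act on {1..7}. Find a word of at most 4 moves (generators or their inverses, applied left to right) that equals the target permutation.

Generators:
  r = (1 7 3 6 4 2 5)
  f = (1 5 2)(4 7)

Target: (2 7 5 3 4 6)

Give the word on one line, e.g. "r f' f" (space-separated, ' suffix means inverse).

f' r r

  after f': (1 2 5)(4 7)
  after r: (1 5 7 2)(3 6 4)
  after r: (2 7 5 3 4 6)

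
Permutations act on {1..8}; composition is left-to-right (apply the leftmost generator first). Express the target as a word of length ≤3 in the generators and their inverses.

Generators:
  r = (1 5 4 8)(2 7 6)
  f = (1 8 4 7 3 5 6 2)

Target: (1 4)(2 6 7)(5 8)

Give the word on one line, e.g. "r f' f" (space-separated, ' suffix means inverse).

r r

  after r: (1 5 4 8)(2 7 6)
  after r: (1 4)(2 6 7)(5 8)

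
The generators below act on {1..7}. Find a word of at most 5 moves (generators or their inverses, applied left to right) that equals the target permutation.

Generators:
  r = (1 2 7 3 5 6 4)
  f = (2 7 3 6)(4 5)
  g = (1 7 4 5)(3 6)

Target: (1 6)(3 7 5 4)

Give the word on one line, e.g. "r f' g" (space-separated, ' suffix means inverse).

  after r: (1 2 7 3 5 6 4)
  after r: (1 7 5 4 2 3 6)
  after f': (1 2 7 4 6)
  after f': (1 6)(3 7 5 4)

r r f' f'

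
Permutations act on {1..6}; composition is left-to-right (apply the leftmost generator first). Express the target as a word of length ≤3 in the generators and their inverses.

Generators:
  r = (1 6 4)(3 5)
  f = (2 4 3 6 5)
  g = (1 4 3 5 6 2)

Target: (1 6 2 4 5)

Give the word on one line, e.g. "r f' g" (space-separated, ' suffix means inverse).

g r'

  after g: (1 4 3 5 6 2)
  after r': (1 6 2 4 5)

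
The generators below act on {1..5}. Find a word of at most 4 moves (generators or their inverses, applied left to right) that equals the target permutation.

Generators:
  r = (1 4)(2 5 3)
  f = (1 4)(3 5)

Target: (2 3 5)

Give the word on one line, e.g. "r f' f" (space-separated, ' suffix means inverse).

  after r: (1 4)(2 5 3)
  after f: (2 3)
  after r': (1 4)(2 5)
  after f: (2 3 5)

r f r' f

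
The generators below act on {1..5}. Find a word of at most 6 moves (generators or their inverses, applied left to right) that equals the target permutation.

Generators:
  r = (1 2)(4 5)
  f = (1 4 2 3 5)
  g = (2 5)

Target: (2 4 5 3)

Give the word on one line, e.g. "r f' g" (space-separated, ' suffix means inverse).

r' f' g' r' f

  after r': (1 2)(4 5)
  after f': (1 4 3 2 5)
  after g': (1 4 3 5)
  after r': (1 5 2)(3 4)
  after f: (2 4 5 3)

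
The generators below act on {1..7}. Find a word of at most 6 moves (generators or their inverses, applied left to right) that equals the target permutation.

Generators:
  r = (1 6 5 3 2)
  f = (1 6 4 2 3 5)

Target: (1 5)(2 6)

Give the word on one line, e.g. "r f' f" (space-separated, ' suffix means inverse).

  after f': (1 5 3 2 4 6)
  after r: (1 3)(2 4 5)
  after r: (1 2 4 3 6 5)
  after r: (2 4)(3 5 6)
  after f': (1 5)(2 6)

f' r r r f'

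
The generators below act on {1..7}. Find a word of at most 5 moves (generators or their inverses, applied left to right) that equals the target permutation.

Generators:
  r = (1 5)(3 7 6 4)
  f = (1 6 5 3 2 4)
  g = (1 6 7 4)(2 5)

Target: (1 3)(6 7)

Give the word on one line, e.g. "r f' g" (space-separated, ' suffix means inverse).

  after g: (1 6 7 4)(2 5)
  after r': (1 7 6 3 4 5 2)
  after r': (1 3 6 4)(2 5)
  after g': (1 3)(6 7)

g r' r' g'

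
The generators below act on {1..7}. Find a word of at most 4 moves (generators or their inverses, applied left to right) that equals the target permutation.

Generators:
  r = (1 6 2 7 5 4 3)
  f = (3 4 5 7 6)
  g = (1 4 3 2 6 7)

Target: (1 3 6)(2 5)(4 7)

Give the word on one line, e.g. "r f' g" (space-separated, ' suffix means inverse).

f g' g' f

  after f: (3 4 5 7 6)
  after g': (1 7 2 3)(4 5 6)
  after g': (1 6)(2 4 5)(3 7)
  after f: (1 3 6)(2 5)(4 7)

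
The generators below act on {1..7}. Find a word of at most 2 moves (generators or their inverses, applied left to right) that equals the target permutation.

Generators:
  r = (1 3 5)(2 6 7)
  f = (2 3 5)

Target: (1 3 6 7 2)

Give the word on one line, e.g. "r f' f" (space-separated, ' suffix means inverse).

f' r

  after f': (2 5 3)
  after r: (1 3 6 7 2)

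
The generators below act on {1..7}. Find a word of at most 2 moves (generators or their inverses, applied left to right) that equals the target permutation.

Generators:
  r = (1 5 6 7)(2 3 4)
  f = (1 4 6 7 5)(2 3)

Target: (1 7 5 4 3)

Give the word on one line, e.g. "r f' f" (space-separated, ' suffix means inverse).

r f'

  after r: (1 5 6 7)(2 3 4)
  after f': (1 7 5 4 3)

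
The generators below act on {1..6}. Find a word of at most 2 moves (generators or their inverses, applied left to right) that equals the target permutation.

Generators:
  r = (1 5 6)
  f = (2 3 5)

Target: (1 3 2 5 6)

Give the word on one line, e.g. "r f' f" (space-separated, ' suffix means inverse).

  after r: (1 5 6)
  after f': (1 3 2 5 6)

r f'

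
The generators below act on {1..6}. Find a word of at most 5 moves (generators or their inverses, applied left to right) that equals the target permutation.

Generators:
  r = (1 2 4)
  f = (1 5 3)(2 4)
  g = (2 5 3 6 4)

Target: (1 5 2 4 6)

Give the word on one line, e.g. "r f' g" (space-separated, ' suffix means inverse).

  after g: (2 5 3 6 4)
  after g: (2 3 4 5 6)
  after r': (1 4 5 6)(2 3)
  after g: (1 2 6)(3 5 4)
  after g: (1 5 2 4 6)

g g r' g g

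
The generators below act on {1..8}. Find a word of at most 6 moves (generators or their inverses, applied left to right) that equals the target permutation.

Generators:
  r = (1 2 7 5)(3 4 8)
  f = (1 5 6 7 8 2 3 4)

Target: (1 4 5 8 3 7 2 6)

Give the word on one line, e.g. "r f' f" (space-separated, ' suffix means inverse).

  after r': (1 5 7 2)(3 8 4)
  after r': (1 7)(2 5)(3 4 8)
  after f: (1 8 4 2 6 7 5 3)
  after r: (1 3 2 6 5 4 7)
  after r: (1 4 5 8 3 7 2 6)

r' r' f r r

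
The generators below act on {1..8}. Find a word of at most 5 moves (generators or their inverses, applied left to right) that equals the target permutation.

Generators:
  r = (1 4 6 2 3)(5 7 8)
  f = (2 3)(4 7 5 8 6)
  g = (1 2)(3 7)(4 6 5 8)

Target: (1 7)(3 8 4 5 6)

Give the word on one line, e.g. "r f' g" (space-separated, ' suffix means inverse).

g f' g'

  after g: (1 2)(3 7)(4 6 5 8)
  after f': (1 3 4 8 6 7 2)
  after g': (1 7)(3 8 4 5 6)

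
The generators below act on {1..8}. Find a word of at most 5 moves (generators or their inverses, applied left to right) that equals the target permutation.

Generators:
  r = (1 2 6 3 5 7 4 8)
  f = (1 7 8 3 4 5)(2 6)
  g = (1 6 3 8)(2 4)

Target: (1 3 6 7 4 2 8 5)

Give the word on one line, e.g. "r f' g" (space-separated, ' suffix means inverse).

f' g' r'

  after f': (1 5 4 3 8 7)(2 6)
  after g': (1 5 2)(4 6)(7 8)
  after r': (1 3 6 7 4 2 8 5)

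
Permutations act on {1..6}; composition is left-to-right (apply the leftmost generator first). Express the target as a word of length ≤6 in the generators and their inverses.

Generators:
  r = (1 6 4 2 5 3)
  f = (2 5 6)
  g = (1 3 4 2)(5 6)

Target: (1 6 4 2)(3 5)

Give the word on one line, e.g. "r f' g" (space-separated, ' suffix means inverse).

  after g: (1 3 4 2)(5 6)
  after r: (2 6 3)(4 5)
  after g': (1 2 5 3 4 6)
  after g': (1 4 5)(2 6)
  after r': (1 6 4 2)(3 5)

g r g' g' r'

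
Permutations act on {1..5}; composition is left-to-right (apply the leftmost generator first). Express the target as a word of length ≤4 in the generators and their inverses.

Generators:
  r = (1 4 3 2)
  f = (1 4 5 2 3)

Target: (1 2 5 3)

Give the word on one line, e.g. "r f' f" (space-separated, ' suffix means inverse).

f' r

  after f': (1 3 2 5 4)
  after r: (1 2 5 3)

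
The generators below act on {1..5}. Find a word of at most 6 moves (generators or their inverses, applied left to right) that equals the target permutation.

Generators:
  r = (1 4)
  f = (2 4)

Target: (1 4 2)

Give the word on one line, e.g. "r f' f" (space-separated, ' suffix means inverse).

f' r f f

  after f': (2 4)
  after r: (1 4 2)
  after f: (1 2)
  after f: (1 4 2)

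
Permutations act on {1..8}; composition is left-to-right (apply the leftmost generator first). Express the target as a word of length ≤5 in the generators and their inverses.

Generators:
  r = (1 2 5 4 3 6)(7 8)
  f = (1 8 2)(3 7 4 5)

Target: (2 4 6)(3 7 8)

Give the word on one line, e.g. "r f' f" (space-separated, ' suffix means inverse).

f' r' f' r'

  after f': (1 2 8)(3 5 4 7)
  after r': (2 7 4 8 6 3)
  after f': (1 2 3 8 6 5 4)
  after r': (2 4 6)(3 7 8)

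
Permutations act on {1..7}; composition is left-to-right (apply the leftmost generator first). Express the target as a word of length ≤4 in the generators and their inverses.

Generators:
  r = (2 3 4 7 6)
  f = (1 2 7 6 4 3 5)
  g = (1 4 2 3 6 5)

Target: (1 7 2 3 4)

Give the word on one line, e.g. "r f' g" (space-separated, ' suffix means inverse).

g' g' f r

  after g': (1 5 6 3 2 4)
  after g': (1 6 2)(3 4 5)
  after f: (1 4)(6 7)
  after r: (1 7 2 3 4)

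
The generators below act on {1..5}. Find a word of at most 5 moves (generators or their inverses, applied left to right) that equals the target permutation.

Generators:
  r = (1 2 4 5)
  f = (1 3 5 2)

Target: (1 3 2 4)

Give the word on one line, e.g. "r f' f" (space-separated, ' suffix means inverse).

f r f' r' f'

  after f: (1 3 5 2)
  after r: (1 3)(4 5)
  after f': (2 5 4 3)
  after r': (1 5 2 4 3)
  after f': (1 3 2 4)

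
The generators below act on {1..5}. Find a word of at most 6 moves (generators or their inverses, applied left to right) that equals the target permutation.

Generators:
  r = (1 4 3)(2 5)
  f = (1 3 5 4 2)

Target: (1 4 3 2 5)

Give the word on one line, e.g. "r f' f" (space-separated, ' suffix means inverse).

r f f r

  after r: (1 4 3)(2 5)
  after f: (1 2 4 5)
  after f: (3 5)
  after r: (1 4 3 2 5)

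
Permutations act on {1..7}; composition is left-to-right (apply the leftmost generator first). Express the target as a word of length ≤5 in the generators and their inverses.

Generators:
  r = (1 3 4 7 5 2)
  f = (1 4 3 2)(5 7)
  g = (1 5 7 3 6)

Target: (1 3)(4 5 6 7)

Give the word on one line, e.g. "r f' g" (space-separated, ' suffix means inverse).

f' g g f'

  after f': (1 2 3 4)(5 7)
  after g: (1 2 6)(3 4 5)
  after g: (1 2)(3 4 7)(5 6)
  after f': (1 3)(4 5 6 7)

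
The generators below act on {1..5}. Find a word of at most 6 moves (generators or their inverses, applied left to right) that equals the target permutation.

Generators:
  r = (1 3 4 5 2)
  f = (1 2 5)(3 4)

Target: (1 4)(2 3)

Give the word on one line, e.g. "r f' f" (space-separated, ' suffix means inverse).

r' r' r' f f

  after r': (1 2 5 4 3)
  after r': (1 5 3 2 4)
  after r': (1 4 2 3 5)
  after f: (1 3)(2 4 5)
  after f: (1 4)(2 3)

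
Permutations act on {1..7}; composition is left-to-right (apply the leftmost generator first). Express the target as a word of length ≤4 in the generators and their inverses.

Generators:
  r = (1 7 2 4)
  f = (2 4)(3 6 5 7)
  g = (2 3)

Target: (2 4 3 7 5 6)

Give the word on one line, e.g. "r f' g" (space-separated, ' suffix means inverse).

  after f': (2 4)(3 7 5 6)
  after g: (2 4 3 7 5 6)

f' g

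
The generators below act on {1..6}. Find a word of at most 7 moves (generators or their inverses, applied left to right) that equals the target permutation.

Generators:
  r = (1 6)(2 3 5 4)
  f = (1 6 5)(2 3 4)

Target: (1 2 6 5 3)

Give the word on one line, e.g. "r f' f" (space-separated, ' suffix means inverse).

  after r: (1 6)(2 3 5 4)
  after f: (1 5 2 4 3)
  after r': (1 3 6)(2 5 4)
  after f: (1 4 3 5 2)
  after f: (1 2 6 5 3)

r f r' f f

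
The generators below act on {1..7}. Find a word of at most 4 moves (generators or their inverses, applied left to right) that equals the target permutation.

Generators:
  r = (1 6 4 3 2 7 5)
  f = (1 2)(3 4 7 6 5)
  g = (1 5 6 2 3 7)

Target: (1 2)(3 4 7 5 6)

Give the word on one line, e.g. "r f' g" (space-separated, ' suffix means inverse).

  after f: (1 2)(3 4 7 6 5)
  after f: (3 7 5 4 6)
  after g': (1 7)(2 6)(4 5)
  after r': (1 2)(3 4 7 5 6)

f f g' r'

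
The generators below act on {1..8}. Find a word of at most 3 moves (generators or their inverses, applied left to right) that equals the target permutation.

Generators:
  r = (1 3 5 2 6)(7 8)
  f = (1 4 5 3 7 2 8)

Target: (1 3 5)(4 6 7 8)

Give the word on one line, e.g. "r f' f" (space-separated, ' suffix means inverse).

f' r' f'

  after f': (1 8 2 7 3 5 4)
  after r': (1 7)(2 8 5 4 6)
  after f': (1 3 5)(4 6 7 8)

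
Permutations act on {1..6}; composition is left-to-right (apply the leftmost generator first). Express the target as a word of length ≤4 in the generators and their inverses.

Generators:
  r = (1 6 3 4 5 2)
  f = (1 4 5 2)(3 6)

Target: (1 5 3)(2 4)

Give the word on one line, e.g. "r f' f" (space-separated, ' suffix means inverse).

f' r'

  after f': (1 2 5 4)(3 6)
  after r': (1 5 3)(2 4)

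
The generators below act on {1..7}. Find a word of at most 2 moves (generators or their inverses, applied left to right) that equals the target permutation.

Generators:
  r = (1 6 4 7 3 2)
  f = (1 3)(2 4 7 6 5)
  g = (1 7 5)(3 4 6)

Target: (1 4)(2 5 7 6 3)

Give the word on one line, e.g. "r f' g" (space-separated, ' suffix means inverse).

r g'

  after r: (1 6 4 7 3 2)
  after g': (1 4)(2 5 7 6 3)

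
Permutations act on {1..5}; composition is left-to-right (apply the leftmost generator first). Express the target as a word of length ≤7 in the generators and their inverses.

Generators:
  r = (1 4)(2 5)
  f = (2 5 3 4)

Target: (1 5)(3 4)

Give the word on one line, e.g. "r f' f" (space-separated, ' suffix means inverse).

  after r': (1 4)(2 5)
  after f: (1 2 3 4)
  after r': (1 5 2 3)
  after f': (1 2 5 4 3)
  after r': (1 5)(3 4)

r' f r' f' r'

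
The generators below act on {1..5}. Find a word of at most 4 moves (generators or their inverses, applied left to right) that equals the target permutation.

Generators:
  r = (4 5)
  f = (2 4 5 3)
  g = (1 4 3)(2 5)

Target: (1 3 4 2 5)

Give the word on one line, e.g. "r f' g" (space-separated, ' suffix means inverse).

r g'

  after r: (4 5)
  after g': (1 3 4 2 5)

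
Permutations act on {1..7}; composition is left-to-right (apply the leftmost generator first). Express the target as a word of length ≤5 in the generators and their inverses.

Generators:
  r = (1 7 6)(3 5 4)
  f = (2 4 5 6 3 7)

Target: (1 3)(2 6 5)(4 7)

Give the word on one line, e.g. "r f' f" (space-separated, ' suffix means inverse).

f r' f

  after f: (2 4 5 6 3 7)
  after r': (1 6 4 3)(2 5 7)
  after f: (1 3)(2 6 5)(4 7)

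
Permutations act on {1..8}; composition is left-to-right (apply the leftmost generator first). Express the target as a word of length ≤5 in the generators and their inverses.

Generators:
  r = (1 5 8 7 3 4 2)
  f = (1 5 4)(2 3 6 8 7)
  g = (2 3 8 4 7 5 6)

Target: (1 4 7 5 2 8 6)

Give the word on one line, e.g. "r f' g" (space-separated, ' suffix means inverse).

f r' f'

  after f: (1 5 4)(2 3 6 8 7)
  after r': (2 7 4)(3 6 5)
  after f': (1 4 7 5 2 8 6)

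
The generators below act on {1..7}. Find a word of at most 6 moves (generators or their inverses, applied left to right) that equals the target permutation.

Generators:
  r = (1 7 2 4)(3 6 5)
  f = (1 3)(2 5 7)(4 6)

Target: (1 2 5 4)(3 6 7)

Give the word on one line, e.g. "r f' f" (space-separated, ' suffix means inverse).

f' f' f' r' f'

  after f': (1 3)(2 7 5)(4 6)
  after f': (2 5 7)
  after f': (1 3)(4 6)
  after r': (1 5 6 2 7)(3 4)
  after f': (1 2 5 4)(3 6 7)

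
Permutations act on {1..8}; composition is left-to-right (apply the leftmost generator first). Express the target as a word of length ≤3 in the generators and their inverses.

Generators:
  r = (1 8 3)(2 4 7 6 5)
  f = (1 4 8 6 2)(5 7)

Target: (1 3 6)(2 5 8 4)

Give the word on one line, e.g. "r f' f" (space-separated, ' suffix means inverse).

  after r: (1 8 3)(2 4 7 6 5)
  after r: (1 3 8)(2 7 5 4 6)
  after f: (1 3 6)(2 5 8 4)

r r f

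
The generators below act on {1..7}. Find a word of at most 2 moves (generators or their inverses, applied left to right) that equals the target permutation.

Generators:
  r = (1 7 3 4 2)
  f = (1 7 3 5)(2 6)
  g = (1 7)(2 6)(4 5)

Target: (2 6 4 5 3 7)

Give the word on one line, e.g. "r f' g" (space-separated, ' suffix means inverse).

g' r'

  after g': (1 7)(2 6)(4 5)
  after r': (2 6 4 5 3 7)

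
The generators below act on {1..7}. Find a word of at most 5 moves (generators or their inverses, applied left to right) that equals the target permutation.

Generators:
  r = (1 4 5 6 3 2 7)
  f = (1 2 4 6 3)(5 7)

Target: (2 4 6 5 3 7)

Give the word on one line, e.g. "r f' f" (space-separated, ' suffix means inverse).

  after f': (1 3 6 4 2)(5 7)
  after f': (1 6 2 3 4)
  after r: (1 3 5 6 7)
  after f: (2 4 6 5 3 7)

f' f' r f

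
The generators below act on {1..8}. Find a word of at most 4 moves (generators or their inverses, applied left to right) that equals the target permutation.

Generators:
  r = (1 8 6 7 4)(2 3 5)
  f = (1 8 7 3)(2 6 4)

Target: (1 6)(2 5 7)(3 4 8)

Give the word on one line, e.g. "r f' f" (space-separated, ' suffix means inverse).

  after r': (1 4 7 6 8)(2 5 3)
  after f': (1 6)(2 5 7)(3 4 8)

r' f'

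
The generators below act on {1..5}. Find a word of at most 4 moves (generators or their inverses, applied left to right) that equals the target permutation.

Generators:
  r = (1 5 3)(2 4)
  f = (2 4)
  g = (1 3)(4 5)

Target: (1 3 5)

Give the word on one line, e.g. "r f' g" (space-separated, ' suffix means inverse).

  after r': (1 3 5)(2 4)
  after f': (1 3 5)

r' f'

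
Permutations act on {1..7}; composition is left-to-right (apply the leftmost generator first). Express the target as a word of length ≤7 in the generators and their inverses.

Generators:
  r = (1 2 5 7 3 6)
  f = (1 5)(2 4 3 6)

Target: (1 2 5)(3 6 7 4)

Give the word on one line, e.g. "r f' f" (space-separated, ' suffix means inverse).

r r f' f' r'

  after r: (1 2 5 7 3 6)
  after r: (1 5 3)(2 7 6)
  after f': (2 7 3 5 4)
  after f': (1 5 2 7 4 6 3)
  after r': (1 2 5)(3 6 7 4)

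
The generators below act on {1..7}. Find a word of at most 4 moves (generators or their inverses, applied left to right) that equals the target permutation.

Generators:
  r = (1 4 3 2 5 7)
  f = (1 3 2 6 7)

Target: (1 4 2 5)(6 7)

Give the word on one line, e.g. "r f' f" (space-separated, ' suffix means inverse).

  after f': (1 7 6 2 3)
  after r: (3 4)(5 7 6)
  after r: (1 4 2 5)(6 7)

f' r r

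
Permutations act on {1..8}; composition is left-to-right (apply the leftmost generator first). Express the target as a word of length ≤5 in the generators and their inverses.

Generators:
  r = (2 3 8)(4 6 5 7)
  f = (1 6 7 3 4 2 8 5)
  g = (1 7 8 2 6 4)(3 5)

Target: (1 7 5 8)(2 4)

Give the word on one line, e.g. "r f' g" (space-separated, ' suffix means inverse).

g' r g r'

  after g': (1 4 6 2 8 7)(3 5)
  after r: (1 6 3 7)(4 5 8)
  after g: (1 4 3 8)(2 6 5)
  after r': (1 7 5 8)(2 4)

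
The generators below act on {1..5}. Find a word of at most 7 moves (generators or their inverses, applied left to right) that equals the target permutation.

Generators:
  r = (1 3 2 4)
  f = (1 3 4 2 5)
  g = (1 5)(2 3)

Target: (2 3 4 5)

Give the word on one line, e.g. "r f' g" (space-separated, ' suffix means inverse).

  after r': (1 4 2 3)
  after f': (1 3 5 2)
  after r: (1 2 3 5 4)
  after f': (1 4 5 3 2)
  after r: (2 3 4 5)

r' f' r f' r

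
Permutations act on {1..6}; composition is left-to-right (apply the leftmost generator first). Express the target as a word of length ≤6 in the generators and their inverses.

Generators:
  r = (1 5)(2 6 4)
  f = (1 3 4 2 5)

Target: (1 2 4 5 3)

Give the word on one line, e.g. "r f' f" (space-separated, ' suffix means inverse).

r' f' r' f

  after r': (1 5)(2 4 6)
  after f': (1 2 3)(4 6)
  after r': (1 4 2 3 5)
  after f: (1 2 4 5 3)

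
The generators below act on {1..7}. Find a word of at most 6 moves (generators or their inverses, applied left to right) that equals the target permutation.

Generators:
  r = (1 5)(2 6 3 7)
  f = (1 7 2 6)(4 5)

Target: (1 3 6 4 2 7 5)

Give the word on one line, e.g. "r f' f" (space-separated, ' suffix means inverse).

  after f: (1 7 2 6)(4 5)
  after r: (1 2 3 7 6 5 4)
  after f: (1 6 4 7)(2 3)
  after r: (1 3 6 4 2 7 5)

f r f r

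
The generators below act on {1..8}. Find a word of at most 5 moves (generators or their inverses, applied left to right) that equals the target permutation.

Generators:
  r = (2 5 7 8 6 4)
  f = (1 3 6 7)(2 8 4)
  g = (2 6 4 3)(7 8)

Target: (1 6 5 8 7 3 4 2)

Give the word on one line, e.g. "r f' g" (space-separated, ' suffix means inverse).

  after f: (1 3 6 7)(2 8 4)
  after r': (1 3 8 6 5 2 7)
  after f: (1 6 5 8 7 3 4 2)

f r' f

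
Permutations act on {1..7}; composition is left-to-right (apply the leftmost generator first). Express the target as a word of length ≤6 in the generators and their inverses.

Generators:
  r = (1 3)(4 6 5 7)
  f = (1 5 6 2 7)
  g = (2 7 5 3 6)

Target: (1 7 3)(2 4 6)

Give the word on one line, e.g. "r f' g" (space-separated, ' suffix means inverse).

  after r': (1 3)(4 7 5 6)
  after f': (1 3 7)(2 6 4)
  after r': (2 4)(3 5 6 7)
  after f': (1 7 3)(2 4 6)

r' f' r' f'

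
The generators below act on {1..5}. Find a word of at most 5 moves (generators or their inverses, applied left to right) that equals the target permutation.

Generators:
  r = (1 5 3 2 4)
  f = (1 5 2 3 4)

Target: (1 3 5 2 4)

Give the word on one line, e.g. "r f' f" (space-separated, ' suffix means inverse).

f' r r r

  after f': (1 4 3 2 5)
  after r: (2 3 4)
  after r: (1 5 3)
  after r: (1 3 5 2 4)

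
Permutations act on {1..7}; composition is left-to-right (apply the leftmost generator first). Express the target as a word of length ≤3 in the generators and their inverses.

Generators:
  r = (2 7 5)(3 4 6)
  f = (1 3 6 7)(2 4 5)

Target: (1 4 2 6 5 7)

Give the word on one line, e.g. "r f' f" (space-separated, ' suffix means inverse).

f r' r'

  after f: (1 3 6 7)(2 4 5)
  after r': (1 6 2 3 4 7)
  after r': (1 4 2 6 5 7)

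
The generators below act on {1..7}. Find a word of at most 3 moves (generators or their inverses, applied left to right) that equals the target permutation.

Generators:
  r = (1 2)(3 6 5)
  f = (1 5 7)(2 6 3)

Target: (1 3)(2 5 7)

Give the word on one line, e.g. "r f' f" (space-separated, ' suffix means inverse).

f r

  after f: (1 5 7)(2 6 3)
  after r: (1 3)(2 5 7)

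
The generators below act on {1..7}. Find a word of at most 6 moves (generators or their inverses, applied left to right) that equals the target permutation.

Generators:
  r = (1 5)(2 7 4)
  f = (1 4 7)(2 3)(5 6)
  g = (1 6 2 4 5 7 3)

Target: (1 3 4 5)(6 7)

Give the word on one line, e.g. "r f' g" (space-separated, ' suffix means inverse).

r r g' f f

  after r: (1 5)(2 7 4)
  after r: (2 4 7)
  after g': (1 3 7 6)(4 5)
  after f: (1 2 3)(4 6)(5 7)
  after f: (1 3 4 5)(6 7)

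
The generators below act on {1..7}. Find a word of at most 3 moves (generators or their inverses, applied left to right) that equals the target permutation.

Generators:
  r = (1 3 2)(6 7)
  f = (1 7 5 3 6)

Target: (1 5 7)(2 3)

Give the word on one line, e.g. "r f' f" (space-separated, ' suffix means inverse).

f f r'

  after f: (1 7 5 3 6)
  after f: (1 5 6 7 3)
  after r': (1 5 7)(2 3)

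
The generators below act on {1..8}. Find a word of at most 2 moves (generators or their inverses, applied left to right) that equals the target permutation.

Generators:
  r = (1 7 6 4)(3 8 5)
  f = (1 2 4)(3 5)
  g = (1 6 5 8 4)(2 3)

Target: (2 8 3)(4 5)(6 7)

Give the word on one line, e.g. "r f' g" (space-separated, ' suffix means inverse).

  after g': (1 4 8 5 6)(2 3)
  after r: (2 8 3)(4 5)(6 7)

g' r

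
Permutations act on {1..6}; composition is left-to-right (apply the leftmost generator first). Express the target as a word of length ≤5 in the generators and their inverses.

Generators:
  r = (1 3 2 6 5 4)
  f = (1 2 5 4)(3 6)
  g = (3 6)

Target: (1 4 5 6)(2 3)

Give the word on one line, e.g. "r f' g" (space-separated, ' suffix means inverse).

g r' g g

  after g: (3 6)
  after r': (1 4 5 6)(2 3)
  after g: (1 4 5 3 2 6)
  after g: (1 4 5 6)(2 3)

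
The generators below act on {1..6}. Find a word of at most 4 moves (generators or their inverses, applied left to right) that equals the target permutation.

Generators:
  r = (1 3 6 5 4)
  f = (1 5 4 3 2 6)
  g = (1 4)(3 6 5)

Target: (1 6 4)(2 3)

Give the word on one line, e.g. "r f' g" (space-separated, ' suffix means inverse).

  after f: (1 5 4 3 2 6)
  after r': (1 6 4)(2 3)

f r'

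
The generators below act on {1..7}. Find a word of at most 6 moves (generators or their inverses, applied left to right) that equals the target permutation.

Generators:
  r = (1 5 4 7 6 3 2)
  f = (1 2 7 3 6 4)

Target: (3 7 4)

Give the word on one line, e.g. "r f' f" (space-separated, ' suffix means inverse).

f' r' f' r'

  after f': (1 4 6 3 7 2)
  after r': (1 5)(3 4 7)
  after f': (1 5 4 2)(3 6)
  after r': (3 7 4)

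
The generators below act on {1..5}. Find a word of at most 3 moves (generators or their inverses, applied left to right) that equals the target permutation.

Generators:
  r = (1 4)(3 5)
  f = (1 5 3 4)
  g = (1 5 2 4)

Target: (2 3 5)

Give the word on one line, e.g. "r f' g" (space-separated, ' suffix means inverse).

g f'

  after g: (1 5 2 4)
  after f': (2 3 5)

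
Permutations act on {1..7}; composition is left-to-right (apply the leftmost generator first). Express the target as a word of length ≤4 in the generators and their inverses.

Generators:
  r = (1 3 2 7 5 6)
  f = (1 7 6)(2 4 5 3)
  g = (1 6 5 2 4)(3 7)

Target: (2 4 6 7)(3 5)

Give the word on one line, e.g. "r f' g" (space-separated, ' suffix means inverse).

g' f' r' r'

  after g': (1 4 2 5 6)(3 7)
  after f': (1 2 4 3)(5 7)
  after r': (1 3 6 5 2 4)
  after r': (2 4 6 7)(3 5)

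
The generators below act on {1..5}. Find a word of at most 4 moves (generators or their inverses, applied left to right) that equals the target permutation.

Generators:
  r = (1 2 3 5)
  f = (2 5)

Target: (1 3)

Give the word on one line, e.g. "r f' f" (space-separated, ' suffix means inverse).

r f r'

  after r: (1 2 3 5)
  after f: (1 5)(2 3)
  after r': (1 3)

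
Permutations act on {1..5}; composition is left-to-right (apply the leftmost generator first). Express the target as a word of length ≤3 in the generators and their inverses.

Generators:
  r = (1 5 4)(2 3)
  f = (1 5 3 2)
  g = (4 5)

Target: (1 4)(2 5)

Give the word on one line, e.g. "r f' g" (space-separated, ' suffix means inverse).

  after f: (1 5 3 2)
  after r: (1 4)(2 5)

f r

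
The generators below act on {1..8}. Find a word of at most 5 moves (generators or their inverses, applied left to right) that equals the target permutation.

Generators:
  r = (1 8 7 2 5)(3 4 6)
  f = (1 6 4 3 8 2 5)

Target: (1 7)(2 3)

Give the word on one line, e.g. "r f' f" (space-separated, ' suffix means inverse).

r' f' r' f'

  after r': (1 5 2 7 8)(3 6 4)
  after f': (1 2 7 3)(5 8)
  after r': (1 7 6 4 3 5)(2 8)
  after f': (1 7)(2 3)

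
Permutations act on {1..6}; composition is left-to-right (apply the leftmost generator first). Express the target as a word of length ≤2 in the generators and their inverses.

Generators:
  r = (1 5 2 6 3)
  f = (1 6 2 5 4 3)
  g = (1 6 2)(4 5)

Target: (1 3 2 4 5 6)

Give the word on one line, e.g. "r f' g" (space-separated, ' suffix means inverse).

  after r': (1 3 6 2 5)
  after g: (1 3 2 4 5 6)

r' g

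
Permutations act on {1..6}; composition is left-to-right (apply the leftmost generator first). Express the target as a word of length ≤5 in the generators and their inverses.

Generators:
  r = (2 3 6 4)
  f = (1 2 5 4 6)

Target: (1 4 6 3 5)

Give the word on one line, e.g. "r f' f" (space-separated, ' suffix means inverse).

  after f: (1 2 5 4 6)
  after r': (1 4 3 2 5 6)
  after f: (1 6 2 4 3 5)
  after r: (1 4 6 3 5)

f r' f r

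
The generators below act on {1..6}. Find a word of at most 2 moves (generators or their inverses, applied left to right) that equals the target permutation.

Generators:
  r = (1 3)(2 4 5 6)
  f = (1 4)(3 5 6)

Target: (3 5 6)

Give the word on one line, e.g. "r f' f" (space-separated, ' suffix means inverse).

f' f'

  after f': (1 4)(3 6 5)
  after f': (3 5 6)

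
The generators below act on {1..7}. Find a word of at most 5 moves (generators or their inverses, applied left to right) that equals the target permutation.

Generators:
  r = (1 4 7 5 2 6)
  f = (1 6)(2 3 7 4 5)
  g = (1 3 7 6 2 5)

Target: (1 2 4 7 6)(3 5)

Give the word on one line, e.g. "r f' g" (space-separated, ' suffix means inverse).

  after r: (1 4 7 5 2 6)
  after f: (1 5 3 7 2)
  after r: (1 2 4 7 6)(3 5)

r f r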